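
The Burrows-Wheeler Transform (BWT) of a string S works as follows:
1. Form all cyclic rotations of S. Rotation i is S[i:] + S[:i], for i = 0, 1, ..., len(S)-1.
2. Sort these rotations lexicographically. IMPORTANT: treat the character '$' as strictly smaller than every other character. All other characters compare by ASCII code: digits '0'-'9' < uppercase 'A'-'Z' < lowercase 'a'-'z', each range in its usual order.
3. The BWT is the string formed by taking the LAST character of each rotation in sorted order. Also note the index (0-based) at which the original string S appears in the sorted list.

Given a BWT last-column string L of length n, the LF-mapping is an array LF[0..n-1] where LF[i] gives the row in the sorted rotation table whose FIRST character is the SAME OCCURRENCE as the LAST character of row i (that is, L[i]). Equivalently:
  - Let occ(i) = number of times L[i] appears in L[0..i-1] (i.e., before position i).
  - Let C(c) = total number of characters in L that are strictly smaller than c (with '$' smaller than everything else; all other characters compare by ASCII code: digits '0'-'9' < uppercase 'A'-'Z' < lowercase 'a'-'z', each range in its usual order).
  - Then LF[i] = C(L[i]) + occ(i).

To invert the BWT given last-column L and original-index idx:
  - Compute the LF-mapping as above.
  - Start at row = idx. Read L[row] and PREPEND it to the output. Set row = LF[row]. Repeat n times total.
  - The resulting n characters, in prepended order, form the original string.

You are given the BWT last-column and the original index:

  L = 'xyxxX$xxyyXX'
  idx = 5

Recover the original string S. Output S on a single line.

Answer: xXyxxxXyyXx$

Derivation:
LF mapping: 4 9 5 6 1 0 7 8 10 11 2 3
Walk LF starting at row 5, prepending L[row]:
  step 1: row=5, L[5]='$', prepend. Next row=LF[5]=0
  step 2: row=0, L[0]='x', prepend. Next row=LF[0]=4
  step 3: row=4, L[4]='X', prepend. Next row=LF[4]=1
  step 4: row=1, L[1]='y', prepend. Next row=LF[1]=9
  step 5: row=9, L[9]='y', prepend. Next row=LF[9]=11
  step 6: row=11, L[11]='X', prepend. Next row=LF[11]=3
  step 7: row=3, L[3]='x', prepend. Next row=LF[3]=6
  step 8: row=6, L[6]='x', prepend. Next row=LF[6]=7
  step 9: row=7, L[7]='x', prepend. Next row=LF[7]=8
  step 10: row=8, L[8]='y', prepend. Next row=LF[8]=10
  step 11: row=10, L[10]='X', prepend. Next row=LF[10]=2
  step 12: row=2, L[2]='x', prepend. Next row=LF[2]=5
Reversed output: xXyxxxXyyXx$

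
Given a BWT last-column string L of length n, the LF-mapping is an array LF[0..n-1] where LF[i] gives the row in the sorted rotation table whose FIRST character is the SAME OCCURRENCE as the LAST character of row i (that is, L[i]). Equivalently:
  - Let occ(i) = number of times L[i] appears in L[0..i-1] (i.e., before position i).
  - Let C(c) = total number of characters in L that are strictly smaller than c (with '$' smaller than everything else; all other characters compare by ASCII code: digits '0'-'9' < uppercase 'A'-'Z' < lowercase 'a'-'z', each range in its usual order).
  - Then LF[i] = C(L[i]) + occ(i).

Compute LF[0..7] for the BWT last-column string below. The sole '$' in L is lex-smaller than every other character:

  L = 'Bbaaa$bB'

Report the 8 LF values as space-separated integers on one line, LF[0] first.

Answer: 1 6 3 4 5 0 7 2

Derivation:
Char counts: '$':1, 'B':2, 'a':3, 'b':2
C (first-col start): C('$')=0, C('B')=1, C('a')=3, C('b')=6
L[0]='B': occ=0, LF[0]=C('B')+0=1+0=1
L[1]='b': occ=0, LF[1]=C('b')+0=6+0=6
L[2]='a': occ=0, LF[2]=C('a')+0=3+0=3
L[3]='a': occ=1, LF[3]=C('a')+1=3+1=4
L[4]='a': occ=2, LF[4]=C('a')+2=3+2=5
L[5]='$': occ=0, LF[5]=C('$')+0=0+0=0
L[6]='b': occ=1, LF[6]=C('b')+1=6+1=7
L[7]='B': occ=1, LF[7]=C('B')+1=1+1=2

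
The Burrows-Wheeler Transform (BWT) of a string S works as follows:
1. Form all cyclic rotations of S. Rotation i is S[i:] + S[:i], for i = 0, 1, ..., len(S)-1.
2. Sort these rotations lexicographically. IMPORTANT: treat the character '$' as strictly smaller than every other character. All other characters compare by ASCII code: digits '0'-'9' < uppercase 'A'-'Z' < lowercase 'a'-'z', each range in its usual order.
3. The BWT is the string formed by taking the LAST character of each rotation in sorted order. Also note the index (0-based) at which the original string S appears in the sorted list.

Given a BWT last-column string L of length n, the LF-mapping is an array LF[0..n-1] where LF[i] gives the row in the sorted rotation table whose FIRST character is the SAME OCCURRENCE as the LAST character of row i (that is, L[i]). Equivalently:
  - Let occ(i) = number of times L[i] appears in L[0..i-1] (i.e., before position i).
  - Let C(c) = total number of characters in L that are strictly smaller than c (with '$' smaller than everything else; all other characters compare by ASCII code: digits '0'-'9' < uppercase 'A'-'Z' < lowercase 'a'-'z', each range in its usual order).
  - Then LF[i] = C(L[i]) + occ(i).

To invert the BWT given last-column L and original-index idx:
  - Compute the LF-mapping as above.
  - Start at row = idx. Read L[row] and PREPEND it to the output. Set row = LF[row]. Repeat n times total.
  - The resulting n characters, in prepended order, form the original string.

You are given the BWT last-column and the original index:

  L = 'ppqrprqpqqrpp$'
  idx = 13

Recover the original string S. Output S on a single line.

Answer: rqqqprprppqpp$

Derivation:
LF mapping: 1 2 7 11 3 12 8 4 9 10 13 5 6 0
Walk LF starting at row 13, prepending L[row]:
  step 1: row=13, L[13]='$', prepend. Next row=LF[13]=0
  step 2: row=0, L[0]='p', prepend. Next row=LF[0]=1
  step 3: row=1, L[1]='p', prepend. Next row=LF[1]=2
  step 4: row=2, L[2]='q', prepend. Next row=LF[2]=7
  step 5: row=7, L[7]='p', prepend. Next row=LF[7]=4
  step 6: row=4, L[4]='p', prepend. Next row=LF[4]=3
  step 7: row=3, L[3]='r', prepend. Next row=LF[3]=11
  step 8: row=11, L[11]='p', prepend. Next row=LF[11]=5
  step 9: row=5, L[5]='r', prepend. Next row=LF[5]=12
  step 10: row=12, L[12]='p', prepend. Next row=LF[12]=6
  step 11: row=6, L[6]='q', prepend. Next row=LF[6]=8
  step 12: row=8, L[8]='q', prepend. Next row=LF[8]=9
  step 13: row=9, L[9]='q', prepend. Next row=LF[9]=10
  step 14: row=10, L[10]='r', prepend. Next row=LF[10]=13
Reversed output: rqqqprprppqpp$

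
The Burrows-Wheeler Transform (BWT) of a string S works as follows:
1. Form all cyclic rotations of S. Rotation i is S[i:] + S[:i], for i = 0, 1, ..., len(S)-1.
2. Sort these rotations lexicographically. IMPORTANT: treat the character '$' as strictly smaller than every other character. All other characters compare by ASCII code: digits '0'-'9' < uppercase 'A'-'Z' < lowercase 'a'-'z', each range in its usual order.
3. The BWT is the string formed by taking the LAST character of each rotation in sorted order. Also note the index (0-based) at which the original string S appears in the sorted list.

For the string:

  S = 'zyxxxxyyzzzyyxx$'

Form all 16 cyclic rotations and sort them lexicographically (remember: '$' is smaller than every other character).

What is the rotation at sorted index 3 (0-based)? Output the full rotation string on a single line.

All 16 rotations (rotation i = S[i:]+S[:i]):
  rot[0] = zyxxxxyyzzzyyxx$
  rot[1] = yxxxxyyzzzyyxx$z
  rot[2] = xxxxyyzzzyyxx$zy
  rot[3] = xxxyyzzzyyxx$zyx
  rot[4] = xxyyzzzyyxx$zyxx
  rot[5] = xyyzzzyyxx$zyxxx
  rot[6] = yyzzzyyxx$zyxxxx
  rot[7] = yzzzyyxx$zyxxxxy
  rot[8] = zzzyyxx$zyxxxxyy
  rot[9] = zzyyxx$zyxxxxyyz
  rot[10] = zyyxx$zyxxxxyyzz
  rot[11] = yyxx$zyxxxxyyzzz
  rot[12] = yxx$zyxxxxyyzzzy
  rot[13] = xx$zyxxxxyyzzzyy
  rot[14] = x$zyxxxxyyzzzyyx
  rot[15] = $zyxxxxyyzzzyyxx
Sorted (with $ < everything):
  sorted[0] = $zyxxxxyyzzzyyxx
  sorted[1] = x$zyxxxxyyzzzyyx
  sorted[2] = xx$zyxxxxyyzzzyy
  sorted[3] = xxxxyyzzzyyxx$zy
  sorted[4] = xxxyyzzzyyxx$zyx
  sorted[5] = xxyyzzzyyxx$zyxx
  sorted[6] = xyyzzzyyxx$zyxxx
  sorted[7] = yxx$zyxxxxyyzzzy
  sorted[8] = yxxxxyyzzzyyxx$z
  sorted[9] = yyxx$zyxxxxyyzzz
  sorted[10] = yyzzzyyxx$zyxxxx
  sorted[11] = yzzzyyxx$zyxxxxy
  sorted[12] = zyxxxxyyzzzyyxx$
  sorted[13] = zyyxx$zyxxxxyyzz
  sorted[14] = zzyyxx$zyxxxxyyz
  sorted[15] = zzzyyxx$zyxxxxyy
sorted[3] = xxxxyyzzzyyxx$zy

Answer: xxxxyyzzzyyxx$zy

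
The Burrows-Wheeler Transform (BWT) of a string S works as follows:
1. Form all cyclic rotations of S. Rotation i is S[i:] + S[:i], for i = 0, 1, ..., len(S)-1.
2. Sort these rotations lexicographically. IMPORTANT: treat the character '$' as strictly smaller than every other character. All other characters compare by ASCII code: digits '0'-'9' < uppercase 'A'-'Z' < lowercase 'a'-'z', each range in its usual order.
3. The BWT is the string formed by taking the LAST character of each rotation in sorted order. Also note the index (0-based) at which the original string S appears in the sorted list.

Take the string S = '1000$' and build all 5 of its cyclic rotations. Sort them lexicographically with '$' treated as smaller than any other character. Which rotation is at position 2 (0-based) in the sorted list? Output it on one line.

All 5 rotations (rotation i = S[i:]+S[:i]):
  rot[0] = 1000$
  rot[1] = 000$1
  rot[2] = 00$10
  rot[3] = 0$100
  rot[4] = $1000
Sorted (with $ < everything):
  sorted[0] = $1000
  sorted[1] = 0$100
  sorted[2] = 00$10
  sorted[3] = 000$1
  sorted[4] = 1000$
sorted[2] = 00$10

Answer: 00$10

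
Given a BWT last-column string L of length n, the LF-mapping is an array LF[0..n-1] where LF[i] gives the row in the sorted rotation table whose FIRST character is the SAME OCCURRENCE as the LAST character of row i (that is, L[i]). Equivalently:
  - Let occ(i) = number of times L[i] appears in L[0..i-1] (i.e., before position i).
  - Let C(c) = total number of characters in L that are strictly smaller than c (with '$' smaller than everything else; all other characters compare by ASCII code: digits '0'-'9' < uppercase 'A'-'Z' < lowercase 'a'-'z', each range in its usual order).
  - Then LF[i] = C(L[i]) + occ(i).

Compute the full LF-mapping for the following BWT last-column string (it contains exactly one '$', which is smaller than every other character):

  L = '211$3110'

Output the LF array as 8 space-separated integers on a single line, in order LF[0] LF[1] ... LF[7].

Answer: 6 2 3 0 7 4 5 1

Derivation:
Char counts: '$':1, '0':1, '1':4, '2':1, '3':1
C (first-col start): C('$')=0, C('0')=1, C('1')=2, C('2')=6, C('3')=7
L[0]='2': occ=0, LF[0]=C('2')+0=6+0=6
L[1]='1': occ=0, LF[1]=C('1')+0=2+0=2
L[2]='1': occ=1, LF[2]=C('1')+1=2+1=3
L[3]='$': occ=0, LF[3]=C('$')+0=0+0=0
L[4]='3': occ=0, LF[4]=C('3')+0=7+0=7
L[5]='1': occ=2, LF[5]=C('1')+2=2+2=4
L[6]='1': occ=3, LF[6]=C('1')+3=2+3=5
L[7]='0': occ=0, LF[7]=C('0')+0=1+0=1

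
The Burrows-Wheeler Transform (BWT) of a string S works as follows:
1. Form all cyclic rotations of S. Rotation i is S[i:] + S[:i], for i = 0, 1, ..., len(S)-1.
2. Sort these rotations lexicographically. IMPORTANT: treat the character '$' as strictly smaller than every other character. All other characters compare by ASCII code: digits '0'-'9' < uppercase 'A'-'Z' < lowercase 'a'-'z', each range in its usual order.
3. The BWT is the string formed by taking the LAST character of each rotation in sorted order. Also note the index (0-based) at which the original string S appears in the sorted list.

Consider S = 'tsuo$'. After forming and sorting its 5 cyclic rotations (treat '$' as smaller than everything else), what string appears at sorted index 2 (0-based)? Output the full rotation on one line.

All 5 rotations (rotation i = S[i:]+S[:i]):
  rot[0] = tsuo$
  rot[1] = suo$t
  rot[2] = uo$ts
  rot[3] = o$tsu
  rot[4] = $tsuo
Sorted (with $ < everything):
  sorted[0] = $tsuo
  sorted[1] = o$tsu
  sorted[2] = suo$t
  sorted[3] = tsuo$
  sorted[4] = uo$ts
sorted[2] = suo$t

Answer: suo$t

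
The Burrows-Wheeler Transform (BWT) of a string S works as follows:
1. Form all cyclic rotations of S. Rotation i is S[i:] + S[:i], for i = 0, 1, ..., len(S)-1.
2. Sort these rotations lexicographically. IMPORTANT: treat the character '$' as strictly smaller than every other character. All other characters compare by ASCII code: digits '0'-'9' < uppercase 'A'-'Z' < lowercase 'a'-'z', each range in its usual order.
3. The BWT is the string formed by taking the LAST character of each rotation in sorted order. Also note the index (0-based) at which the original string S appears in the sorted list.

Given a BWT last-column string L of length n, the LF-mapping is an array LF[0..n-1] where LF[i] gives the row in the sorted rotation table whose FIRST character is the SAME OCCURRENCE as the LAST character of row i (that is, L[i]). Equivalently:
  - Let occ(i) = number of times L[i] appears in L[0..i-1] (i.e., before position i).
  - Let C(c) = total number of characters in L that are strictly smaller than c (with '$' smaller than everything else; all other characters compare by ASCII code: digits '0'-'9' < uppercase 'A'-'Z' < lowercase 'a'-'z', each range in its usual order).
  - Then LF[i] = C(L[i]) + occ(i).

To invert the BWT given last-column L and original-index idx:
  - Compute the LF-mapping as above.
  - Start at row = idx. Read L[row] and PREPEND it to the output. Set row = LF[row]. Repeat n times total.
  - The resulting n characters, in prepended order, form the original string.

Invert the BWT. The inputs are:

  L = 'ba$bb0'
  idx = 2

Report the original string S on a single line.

Answer: a0bbb$

Derivation:
LF mapping: 3 2 0 4 5 1
Walk LF starting at row 2, prepending L[row]:
  step 1: row=2, L[2]='$', prepend. Next row=LF[2]=0
  step 2: row=0, L[0]='b', prepend. Next row=LF[0]=3
  step 3: row=3, L[3]='b', prepend. Next row=LF[3]=4
  step 4: row=4, L[4]='b', prepend. Next row=LF[4]=5
  step 5: row=5, L[5]='0', prepend. Next row=LF[5]=1
  step 6: row=1, L[1]='a', prepend. Next row=LF[1]=2
Reversed output: a0bbb$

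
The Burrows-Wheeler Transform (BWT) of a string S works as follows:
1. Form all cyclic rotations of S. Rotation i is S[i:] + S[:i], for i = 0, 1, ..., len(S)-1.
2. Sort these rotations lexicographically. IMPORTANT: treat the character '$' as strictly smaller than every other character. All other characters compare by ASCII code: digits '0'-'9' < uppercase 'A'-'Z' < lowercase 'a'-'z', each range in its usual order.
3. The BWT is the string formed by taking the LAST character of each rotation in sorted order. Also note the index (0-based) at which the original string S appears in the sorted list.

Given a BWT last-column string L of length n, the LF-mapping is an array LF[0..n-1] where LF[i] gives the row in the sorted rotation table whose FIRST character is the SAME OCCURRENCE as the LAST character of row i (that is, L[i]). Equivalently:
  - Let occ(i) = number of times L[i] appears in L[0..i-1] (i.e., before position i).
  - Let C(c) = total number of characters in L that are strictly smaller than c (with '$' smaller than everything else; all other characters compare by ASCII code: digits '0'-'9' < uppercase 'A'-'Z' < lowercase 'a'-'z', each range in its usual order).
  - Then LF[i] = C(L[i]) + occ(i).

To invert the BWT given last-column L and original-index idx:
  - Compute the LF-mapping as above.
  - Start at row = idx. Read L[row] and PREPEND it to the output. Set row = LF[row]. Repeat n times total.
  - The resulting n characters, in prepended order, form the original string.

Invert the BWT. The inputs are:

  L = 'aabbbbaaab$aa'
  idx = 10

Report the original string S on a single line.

LF mapping: 1 2 8 9 10 11 3 4 5 12 0 6 7
Walk LF starting at row 10, prepending L[row]:
  step 1: row=10, L[10]='$', prepend. Next row=LF[10]=0
  step 2: row=0, L[0]='a', prepend. Next row=LF[0]=1
  step 3: row=1, L[1]='a', prepend. Next row=LF[1]=2
  step 4: row=2, L[2]='b', prepend. Next row=LF[2]=8
  step 5: row=8, L[8]='a', prepend. Next row=LF[8]=5
  step 6: row=5, L[5]='b', prepend. Next row=LF[5]=11
  step 7: row=11, L[11]='a', prepend. Next row=LF[11]=6
  step 8: row=6, L[6]='a', prepend. Next row=LF[6]=3
  step 9: row=3, L[3]='b', prepend. Next row=LF[3]=9
  step 10: row=9, L[9]='b', prepend. Next row=LF[9]=12
  step 11: row=12, L[12]='a', prepend. Next row=LF[12]=7
  step 12: row=7, L[7]='a', prepend. Next row=LF[7]=4
  step 13: row=4, L[4]='b', prepend. Next row=LF[4]=10
Reversed output: baabbaababaa$

Answer: baabbaababaa$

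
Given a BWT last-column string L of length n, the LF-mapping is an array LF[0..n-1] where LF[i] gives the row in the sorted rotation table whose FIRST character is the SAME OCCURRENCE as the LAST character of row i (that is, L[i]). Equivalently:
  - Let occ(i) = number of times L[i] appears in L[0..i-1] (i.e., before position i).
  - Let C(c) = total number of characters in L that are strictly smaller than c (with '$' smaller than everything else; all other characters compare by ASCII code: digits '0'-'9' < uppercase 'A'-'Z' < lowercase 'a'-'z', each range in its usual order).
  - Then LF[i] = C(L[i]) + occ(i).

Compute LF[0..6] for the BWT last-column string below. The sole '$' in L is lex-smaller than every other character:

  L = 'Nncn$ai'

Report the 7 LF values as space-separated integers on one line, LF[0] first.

Char counts: '$':1, 'N':1, 'a':1, 'c':1, 'i':1, 'n':2
C (first-col start): C('$')=0, C('N')=1, C('a')=2, C('c')=3, C('i')=4, C('n')=5
L[0]='N': occ=0, LF[0]=C('N')+0=1+0=1
L[1]='n': occ=0, LF[1]=C('n')+0=5+0=5
L[2]='c': occ=0, LF[2]=C('c')+0=3+0=3
L[3]='n': occ=1, LF[3]=C('n')+1=5+1=6
L[4]='$': occ=0, LF[4]=C('$')+0=0+0=0
L[5]='a': occ=0, LF[5]=C('a')+0=2+0=2
L[6]='i': occ=0, LF[6]=C('i')+0=4+0=4

Answer: 1 5 3 6 0 2 4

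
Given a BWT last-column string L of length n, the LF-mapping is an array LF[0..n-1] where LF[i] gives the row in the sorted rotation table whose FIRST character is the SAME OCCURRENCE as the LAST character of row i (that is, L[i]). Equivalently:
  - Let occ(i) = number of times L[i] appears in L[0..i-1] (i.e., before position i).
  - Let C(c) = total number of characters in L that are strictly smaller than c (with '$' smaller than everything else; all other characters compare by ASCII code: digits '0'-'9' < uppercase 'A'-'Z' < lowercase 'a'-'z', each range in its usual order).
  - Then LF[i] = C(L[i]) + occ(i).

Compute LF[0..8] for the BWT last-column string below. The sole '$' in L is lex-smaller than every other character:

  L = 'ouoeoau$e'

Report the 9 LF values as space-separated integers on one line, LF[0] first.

Answer: 4 7 5 2 6 1 8 0 3

Derivation:
Char counts: '$':1, 'a':1, 'e':2, 'o':3, 'u':2
C (first-col start): C('$')=0, C('a')=1, C('e')=2, C('o')=4, C('u')=7
L[0]='o': occ=0, LF[0]=C('o')+0=4+0=4
L[1]='u': occ=0, LF[1]=C('u')+0=7+0=7
L[2]='o': occ=1, LF[2]=C('o')+1=4+1=5
L[3]='e': occ=0, LF[3]=C('e')+0=2+0=2
L[4]='o': occ=2, LF[4]=C('o')+2=4+2=6
L[5]='a': occ=0, LF[5]=C('a')+0=1+0=1
L[6]='u': occ=1, LF[6]=C('u')+1=7+1=8
L[7]='$': occ=0, LF[7]=C('$')+0=0+0=0
L[8]='e': occ=1, LF[8]=C('e')+1=2+1=3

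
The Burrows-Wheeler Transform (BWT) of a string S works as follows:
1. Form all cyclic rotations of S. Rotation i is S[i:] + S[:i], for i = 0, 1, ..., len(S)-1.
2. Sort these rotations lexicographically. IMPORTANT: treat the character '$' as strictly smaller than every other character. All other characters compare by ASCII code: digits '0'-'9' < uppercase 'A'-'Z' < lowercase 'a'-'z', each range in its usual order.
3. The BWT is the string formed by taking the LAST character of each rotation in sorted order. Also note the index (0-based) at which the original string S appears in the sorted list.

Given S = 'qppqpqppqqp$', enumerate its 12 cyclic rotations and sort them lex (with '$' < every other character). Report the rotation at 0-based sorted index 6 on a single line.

Answer: pqqp$qppqpqp

Derivation:
All 12 rotations (rotation i = S[i:]+S[:i]):
  rot[0] = qppqpqppqqp$
  rot[1] = ppqpqppqqp$q
  rot[2] = pqpqppqqp$qp
  rot[3] = qpqppqqp$qpp
  rot[4] = pqppqqp$qppq
  rot[5] = qppqqp$qppqp
  rot[6] = ppqqp$qppqpq
  rot[7] = pqqp$qppqpqp
  rot[8] = qqp$qppqpqpp
  rot[9] = qp$qppqpqppq
  rot[10] = p$qppqpqppqq
  rot[11] = $qppqpqppqqp
Sorted (with $ < everything):
  sorted[0] = $qppqpqppqqp
  sorted[1] = p$qppqpqppqq
  sorted[2] = ppqpqppqqp$q
  sorted[3] = ppqqp$qppqpq
  sorted[4] = pqppqqp$qppq
  sorted[5] = pqpqppqqp$qp
  sorted[6] = pqqp$qppqpqp
  sorted[7] = qp$qppqpqppq
  sorted[8] = qppqpqppqqp$
  sorted[9] = qppqqp$qppqp
  sorted[10] = qpqppqqp$qpp
  sorted[11] = qqp$qppqpqpp
sorted[6] = pqqp$qppqpqp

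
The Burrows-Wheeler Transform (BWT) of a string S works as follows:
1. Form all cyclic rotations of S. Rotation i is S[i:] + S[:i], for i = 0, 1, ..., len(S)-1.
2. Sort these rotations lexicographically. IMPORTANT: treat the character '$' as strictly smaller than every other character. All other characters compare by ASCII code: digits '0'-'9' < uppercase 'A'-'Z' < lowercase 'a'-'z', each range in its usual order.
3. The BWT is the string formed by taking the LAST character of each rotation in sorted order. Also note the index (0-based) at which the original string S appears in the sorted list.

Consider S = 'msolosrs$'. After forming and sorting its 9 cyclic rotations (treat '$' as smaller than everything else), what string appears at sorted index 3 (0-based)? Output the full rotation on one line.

All 9 rotations (rotation i = S[i:]+S[:i]):
  rot[0] = msolosrs$
  rot[1] = solosrs$m
  rot[2] = olosrs$ms
  rot[3] = losrs$mso
  rot[4] = osrs$msol
  rot[5] = srs$msolo
  rot[6] = rs$msolos
  rot[7] = s$msolosr
  rot[8] = $msolosrs
Sorted (with $ < everything):
  sorted[0] = $msolosrs
  sorted[1] = losrs$mso
  sorted[2] = msolosrs$
  sorted[3] = olosrs$ms
  sorted[4] = osrs$msol
  sorted[5] = rs$msolos
  sorted[6] = s$msolosr
  sorted[7] = solosrs$m
  sorted[8] = srs$msolo
sorted[3] = olosrs$ms

Answer: olosrs$ms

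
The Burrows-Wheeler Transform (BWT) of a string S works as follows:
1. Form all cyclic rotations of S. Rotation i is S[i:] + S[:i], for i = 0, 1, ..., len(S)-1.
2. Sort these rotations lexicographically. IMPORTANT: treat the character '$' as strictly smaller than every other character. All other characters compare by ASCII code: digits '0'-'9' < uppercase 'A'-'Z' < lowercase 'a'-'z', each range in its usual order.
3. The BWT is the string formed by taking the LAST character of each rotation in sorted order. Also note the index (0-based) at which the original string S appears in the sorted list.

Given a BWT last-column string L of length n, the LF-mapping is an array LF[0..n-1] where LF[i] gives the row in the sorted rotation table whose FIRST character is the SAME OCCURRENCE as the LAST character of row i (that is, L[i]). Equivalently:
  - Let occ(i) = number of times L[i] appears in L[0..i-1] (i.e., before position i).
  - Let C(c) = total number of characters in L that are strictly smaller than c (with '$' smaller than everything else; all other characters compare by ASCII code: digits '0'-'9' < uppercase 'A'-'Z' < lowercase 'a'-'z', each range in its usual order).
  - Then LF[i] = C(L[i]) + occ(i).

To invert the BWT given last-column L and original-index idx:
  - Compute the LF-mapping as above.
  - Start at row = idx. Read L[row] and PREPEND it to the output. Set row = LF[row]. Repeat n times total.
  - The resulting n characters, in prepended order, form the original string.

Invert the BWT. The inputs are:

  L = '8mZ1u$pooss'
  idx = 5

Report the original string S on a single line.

LF mapping: 2 4 3 1 10 0 7 5 6 8 9
Walk LF starting at row 5, prepending L[row]:
  step 1: row=5, L[5]='$', prepend. Next row=LF[5]=0
  step 2: row=0, L[0]='8', prepend. Next row=LF[0]=2
  step 3: row=2, L[2]='Z', prepend. Next row=LF[2]=3
  step 4: row=3, L[3]='1', prepend. Next row=LF[3]=1
  step 5: row=1, L[1]='m', prepend. Next row=LF[1]=4
  step 6: row=4, L[4]='u', prepend. Next row=LF[4]=10
  step 7: row=10, L[10]='s', prepend. Next row=LF[10]=9
  step 8: row=9, L[9]='s', prepend. Next row=LF[9]=8
  step 9: row=8, L[8]='o', prepend. Next row=LF[8]=6
  step 10: row=6, L[6]='p', prepend. Next row=LF[6]=7
  step 11: row=7, L[7]='o', prepend. Next row=LF[7]=5
Reversed output: opossum1Z8$

Answer: opossum1Z8$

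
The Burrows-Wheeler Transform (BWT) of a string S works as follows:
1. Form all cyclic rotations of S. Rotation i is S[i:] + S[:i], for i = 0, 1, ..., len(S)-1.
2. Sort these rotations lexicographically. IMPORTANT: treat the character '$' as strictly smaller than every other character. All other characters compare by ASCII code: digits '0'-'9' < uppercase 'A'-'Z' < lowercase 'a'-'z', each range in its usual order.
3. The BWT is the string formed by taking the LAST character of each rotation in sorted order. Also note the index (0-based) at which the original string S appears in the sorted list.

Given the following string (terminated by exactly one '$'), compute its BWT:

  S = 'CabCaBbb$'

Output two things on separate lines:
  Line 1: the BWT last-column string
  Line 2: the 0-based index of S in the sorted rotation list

Answer: bab$CCbaB
3

Derivation:
All 9 rotations (rotation i = S[i:]+S[:i]):
  rot[0] = CabCaBbb$
  rot[1] = abCaBbb$C
  rot[2] = bCaBbb$Ca
  rot[3] = CaBbb$Cab
  rot[4] = aBbb$CabC
  rot[5] = Bbb$CabCa
  rot[6] = bb$CabCaB
  rot[7] = b$CabCaBb
  rot[8] = $CabCaBbb
Sorted (with $ < everything):
  sorted[0] = $CabCaBbb  (last char: 'b')
  sorted[1] = Bbb$CabCa  (last char: 'a')
  sorted[2] = CaBbb$Cab  (last char: 'b')
  sorted[3] = CabCaBbb$  (last char: '$')
  sorted[4] = aBbb$CabC  (last char: 'C')
  sorted[5] = abCaBbb$C  (last char: 'C')
  sorted[6] = b$CabCaBb  (last char: 'b')
  sorted[7] = bCaBbb$Ca  (last char: 'a')
  sorted[8] = bb$CabCaB  (last char: 'B')
Last column: bab$CCbaB
Original string S is at sorted index 3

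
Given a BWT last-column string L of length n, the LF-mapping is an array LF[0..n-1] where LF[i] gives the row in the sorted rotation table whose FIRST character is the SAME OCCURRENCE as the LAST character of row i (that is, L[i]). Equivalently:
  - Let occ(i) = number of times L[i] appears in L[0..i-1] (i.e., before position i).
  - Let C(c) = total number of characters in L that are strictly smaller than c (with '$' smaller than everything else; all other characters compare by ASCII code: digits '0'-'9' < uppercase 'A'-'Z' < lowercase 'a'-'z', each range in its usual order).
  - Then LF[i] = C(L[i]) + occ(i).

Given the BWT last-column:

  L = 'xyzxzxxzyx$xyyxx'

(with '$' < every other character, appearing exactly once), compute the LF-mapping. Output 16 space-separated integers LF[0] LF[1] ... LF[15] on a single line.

Char counts: '$':1, 'x':8, 'y':4, 'z':3
C (first-col start): C('$')=0, C('x')=1, C('y')=9, C('z')=13
L[0]='x': occ=0, LF[0]=C('x')+0=1+0=1
L[1]='y': occ=0, LF[1]=C('y')+0=9+0=9
L[2]='z': occ=0, LF[2]=C('z')+0=13+0=13
L[3]='x': occ=1, LF[3]=C('x')+1=1+1=2
L[4]='z': occ=1, LF[4]=C('z')+1=13+1=14
L[5]='x': occ=2, LF[5]=C('x')+2=1+2=3
L[6]='x': occ=3, LF[6]=C('x')+3=1+3=4
L[7]='z': occ=2, LF[7]=C('z')+2=13+2=15
L[8]='y': occ=1, LF[8]=C('y')+1=9+1=10
L[9]='x': occ=4, LF[9]=C('x')+4=1+4=5
L[10]='$': occ=0, LF[10]=C('$')+0=0+0=0
L[11]='x': occ=5, LF[11]=C('x')+5=1+5=6
L[12]='y': occ=2, LF[12]=C('y')+2=9+2=11
L[13]='y': occ=3, LF[13]=C('y')+3=9+3=12
L[14]='x': occ=6, LF[14]=C('x')+6=1+6=7
L[15]='x': occ=7, LF[15]=C('x')+7=1+7=8

Answer: 1 9 13 2 14 3 4 15 10 5 0 6 11 12 7 8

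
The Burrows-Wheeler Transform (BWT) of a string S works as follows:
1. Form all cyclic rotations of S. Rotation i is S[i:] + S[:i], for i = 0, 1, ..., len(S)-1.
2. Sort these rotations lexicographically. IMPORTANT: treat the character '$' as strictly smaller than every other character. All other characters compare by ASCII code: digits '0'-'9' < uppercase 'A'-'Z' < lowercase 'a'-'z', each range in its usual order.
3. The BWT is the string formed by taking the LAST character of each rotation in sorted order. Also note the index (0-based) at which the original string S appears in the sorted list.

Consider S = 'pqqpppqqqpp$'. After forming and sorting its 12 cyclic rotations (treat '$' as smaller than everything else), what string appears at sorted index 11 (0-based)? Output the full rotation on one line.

Answer: qqqpp$pqqppp

Derivation:
All 12 rotations (rotation i = S[i:]+S[:i]):
  rot[0] = pqqpppqqqpp$
  rot[1] = qqpppqqqpp$p
  rot[2] = qpppqqqpp$pq
  rot[3] = pppqqqpp$pqq
  rot[4] = ppqqqpp$pqqp
  rot[5] = pqqqpp$pqqpp
  rot[6] = qqqpp$pqqppp
  rot[7] = qqpp$pqqpppq
  rot[8] = qpp$pqqpppqq
  rot[9] = pp$pqqpppqqq
  rot[10] = p$pqqpppqqqp
  rot[11] = $pqqpppqqqpp
Sorted (with $ < everything):
  sorted[0] = $pqqpppqqqpp
  sorted[1] = p$pqqpppqqqp
  sorted[2] = pp$pqqpppqqq
  sorted[3] = pppqqqpp$pqq
  sorted[4] = ppqqqpp$pqqp
  sorted[5] = pqqpppqqqpp$
  sorted[6] = pqqqpp$pqqpp
  sorted[7] = qpp$pqqpppqq
  sorted[8] = qpppqqqpp$pq
  sorted[9] = qqpp$pqqpppq
  sorted[10] = qqpppqqqpp$p
  sorted[11] = qqqpp$pqqppp
sorted[11] = qqqpp$pqqppp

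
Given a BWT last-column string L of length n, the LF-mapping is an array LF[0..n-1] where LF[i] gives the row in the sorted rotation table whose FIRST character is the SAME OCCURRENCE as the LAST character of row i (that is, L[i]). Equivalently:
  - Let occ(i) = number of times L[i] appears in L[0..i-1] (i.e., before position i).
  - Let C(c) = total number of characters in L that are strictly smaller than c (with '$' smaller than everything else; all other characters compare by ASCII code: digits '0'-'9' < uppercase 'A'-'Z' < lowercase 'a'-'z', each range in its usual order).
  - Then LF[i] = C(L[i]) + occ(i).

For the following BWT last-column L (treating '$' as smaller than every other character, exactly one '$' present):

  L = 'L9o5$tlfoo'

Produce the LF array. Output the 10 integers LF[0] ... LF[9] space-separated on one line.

Answer: 3 2 6 1 0 9 5 4 7 8

Derivation:
Char counts: '$':1, '5':1, '9':1, 'L':1, 'f':1, 'l':1, 'o':3, 't':1
C (first-col start): C('$')=0, C('5')=1, C('9')=2, C('L')=3, C('f')=4, C('l')=5, C('o')=6, C('t')=9
L[0]='L': occ=0, LF[0]=C('L')+0=3+0=3
L[1]='9': occ=0, LF[1]=C('9')+0=2+0=2
L[2]='o': occ=0, LF[2]=C('o')+0=6+0=6
L[3]='5': occ=0, LF[3]=C('5')+0=1+0=1
L[4]='$': occ=0, LF[4]=C('$')+0=0+0=0
L[5]='t': occ=0, LF[5]=C('t')+0=9+0=9
L[6]='l': occ=0, LF[6]=C('l')+0=5+0=5
L[7]='f': occ=0, LF[7]=C('f')+0=4+0=4
L[8]='o': occ=1, LF[8]=C('o')+1=6+1=7
L[9]='o': occ=2, LF[9]=C('o')+2=6+2=8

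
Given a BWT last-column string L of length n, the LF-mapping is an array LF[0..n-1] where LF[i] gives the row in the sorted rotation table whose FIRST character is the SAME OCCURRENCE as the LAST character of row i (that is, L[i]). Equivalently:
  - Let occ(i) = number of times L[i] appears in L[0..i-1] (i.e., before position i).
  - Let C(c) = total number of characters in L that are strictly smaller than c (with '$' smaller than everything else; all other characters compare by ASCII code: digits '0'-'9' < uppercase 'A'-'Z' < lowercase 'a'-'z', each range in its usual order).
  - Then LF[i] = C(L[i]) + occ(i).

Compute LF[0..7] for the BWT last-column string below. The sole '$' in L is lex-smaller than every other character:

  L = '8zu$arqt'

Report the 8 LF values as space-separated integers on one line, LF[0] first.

Char counts: '$':1, '8':1, 'a':1, 'q':1, 'r':1, 't':1, 'u':1, 'z':1
C (first-col start): C('$')=0, C('8')=1, C('a')=2, C('q')=3, C('r')=4, C('t')=5, C('u')=6, C('z')=7
L[0]='8': occ=0, LF[0]=C('8')+0=1+0=1
L[1]='z': occ=0, LF[1]=C('z')+0=7+0=7
L[2]='u': occ=0, LF[2]=C('u')+0=6+0=6
L[3]='$': occ=0, LF[3]=C('$')+0=0+0=0
L[4]='a': occ=0, LF[4]=C('a')+0=2+0=2
L[5]='r': occ=0, LF[5]=C('r')+0=4+0=4
L[6]='q': occ=0, LF[6]=C('q')+0=3+0=3
L[7]='t': occ=0, LF[7]=C('t')+0=5+0=5

Answer: 1 7 6 0 2 4 3 5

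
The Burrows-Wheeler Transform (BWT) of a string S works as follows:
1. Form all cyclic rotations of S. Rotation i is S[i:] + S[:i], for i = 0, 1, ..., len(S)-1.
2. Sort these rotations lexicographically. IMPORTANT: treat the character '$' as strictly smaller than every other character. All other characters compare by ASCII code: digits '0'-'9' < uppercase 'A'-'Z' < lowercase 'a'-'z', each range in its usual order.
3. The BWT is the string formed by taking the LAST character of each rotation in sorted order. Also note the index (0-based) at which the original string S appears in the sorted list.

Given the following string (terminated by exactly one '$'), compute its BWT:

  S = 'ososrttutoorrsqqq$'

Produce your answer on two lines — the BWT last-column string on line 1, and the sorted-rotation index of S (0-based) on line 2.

Answer: qto$sqqsorsorourtt
3

Derivation:
All 18 rotations (rotation i = S[i:]+S[:i]):
  rot[0] = ososrttutoorrsqqq$
  rot[1] = sosrttutoorrsqqq$o
  rot[2] = osrttutoorrsqqq$os
  rot[3] = srttutoorrsqqq$oso
  rot[4] = rttutoorrsqqq$osos
  rot[5] = ttutoorrsqqq$ososr
  rot[6] = tutoorrsqqq$ososrt
  rot[7] = utoorrsqqq$ososrtt
  rot[8] = toorrsqqq$ososrttu
  rot[9] = oorrsqqq$ososrttut
  rot[10] = orrsqqq$ososrttuto
  rot[11] = rrsqqq$ososrttutoo
  rot[12] = rsqqq$ososrttutoor
  rot[13] = sqqq$ososrttutoorr
  rot[14] = qqq$ososrttutoorrs
  rot[15] = qq$ososrttutoorrsq
  rot[16] = q$ososrttutoorrsqq
  rot[17] = $ososrttutoorrsqqq
Sorted (with $ < everything):
  sorted[0] = $ososrttutoorrsqqq  (last char: 'q')
  sorted[1] = oorrsqqq$ososrttut  (last char: 't')
  sorted[2] = orrsqqq$ososrttuto  (last char: 'o')
  sorted[3] = ososrttutoorrsqqq$  (last char: '$')
  sorted[4] = osrttutoorrsqqq$os  (last char: 's')
  sorted[5] = q$ososrttutoorrsqq  (last char: 'q')
  sorted[6] = qq$ososrttutoorrsq  (last char: 'q')
  sorted[7] = qqq$ososrttutoorrs  (last char: 's')
  sorted[8] = rrsqqq$ososrttutoo  (last char: 'o')
  sorted[9] = rsqqq$ososrttutoor  (last char: 'r')
  sorted[10] = rttutoorrsqqq$osos  (last char: 's')
  sorted[11] = sosrttutoorrsqqq$o  (last char: 'o')
  sorted[12] = sqqq$ososrttutoorr  (last char: 'r')
  sorted[13] = srttutoorrsqqq$oso  (last char: 'o')
  sorted[14] = toorrsqqq$ososrttu  (last char: 'u')
  sorted[15] = ttutoorrsqqq$ososr  (last char: 'r')
  sorted[16] = tutoorrsqqq$ososrt  (last char: 't')
  sorted[17] = utoorrsqqq$ososrtt  (last char: 't')
Last column: qto$sqqsorsorourtt
Original string S is at sorted index 3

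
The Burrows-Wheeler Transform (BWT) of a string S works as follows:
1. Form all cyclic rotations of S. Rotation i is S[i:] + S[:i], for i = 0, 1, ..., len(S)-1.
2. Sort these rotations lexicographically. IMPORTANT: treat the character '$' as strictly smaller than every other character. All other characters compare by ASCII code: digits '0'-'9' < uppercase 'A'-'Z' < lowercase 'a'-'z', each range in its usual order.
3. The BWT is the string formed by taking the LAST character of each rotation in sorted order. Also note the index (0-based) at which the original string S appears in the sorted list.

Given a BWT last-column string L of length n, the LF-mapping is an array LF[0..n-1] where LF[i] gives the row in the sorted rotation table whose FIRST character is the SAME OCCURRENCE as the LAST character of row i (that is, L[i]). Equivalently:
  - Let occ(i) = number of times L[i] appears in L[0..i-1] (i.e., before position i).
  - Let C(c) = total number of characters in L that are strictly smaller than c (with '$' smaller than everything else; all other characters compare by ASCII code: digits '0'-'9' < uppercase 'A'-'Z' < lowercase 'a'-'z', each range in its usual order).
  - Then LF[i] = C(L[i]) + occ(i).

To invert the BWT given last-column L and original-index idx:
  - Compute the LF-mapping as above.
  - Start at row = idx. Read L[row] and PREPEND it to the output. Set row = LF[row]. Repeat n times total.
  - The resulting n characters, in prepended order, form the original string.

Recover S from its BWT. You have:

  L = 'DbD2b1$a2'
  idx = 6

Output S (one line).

Answer: ab1D22bD$

Derivation:
LF mapping: 4 7 5 2 8 1 0 6 3
Walk LF starting at row 6, prepending L[row]:
  step 1: row=6, L[6]='$', prepend. Next row=LF[6]=0
  step 2: row=0, L[0]='D', prepend. Next row=LF[0]=4
  step 3: row=4, L[4]='b', prepend. Next row=LF[4]=8
  step 4: row=8, L[8]='2', prepend. Next row=LF[8]=3
  step 5: row=3, L[3]='2', prepend. Next row=LF[3]=2
  step 6: row=2, L[2]='D', prepend. Next row=LF[2]=5
  step 7: row=5, L[5]='1', prepend. Next row=LF[5]=1
  step 8: row=1, L[1]='b', prepend. Next row=LF[1]=7
  step 9: row=7, L[7]='a', prepend. Next row=LF[7]=6
Reversed output: ab1D22bD$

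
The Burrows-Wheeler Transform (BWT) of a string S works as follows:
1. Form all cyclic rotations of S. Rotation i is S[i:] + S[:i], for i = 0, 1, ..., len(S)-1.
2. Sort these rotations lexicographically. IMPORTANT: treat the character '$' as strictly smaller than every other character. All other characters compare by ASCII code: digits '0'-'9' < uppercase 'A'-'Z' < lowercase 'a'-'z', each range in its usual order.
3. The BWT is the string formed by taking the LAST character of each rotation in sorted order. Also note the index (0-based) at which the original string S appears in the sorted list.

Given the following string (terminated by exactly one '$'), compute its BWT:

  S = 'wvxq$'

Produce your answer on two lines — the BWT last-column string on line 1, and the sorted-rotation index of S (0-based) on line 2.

All 5 rotations (rotation i = S[i:]+S[:i]):
  rot[0] = wvxq$
  rot[1] = vxq$w
  rot[2] = xq$wv
  rot[3] = q$wvx
  rot[4] = $wvxq
Sorted (with $ < everything):
  sorted[0] = $wvxq  (last char: 'q')
  sorted[1] = q$wvx  (last char: 'x')
  sorted[2] = vxq$w  (last char: 'w')
  sorted[3] = wvxq$  (last char: '$')
  sorted[4] = xq$wv  (last char: 'v')
Last column: qxw$v
Original string S is at sorted index 3

Answer: qxw$v
3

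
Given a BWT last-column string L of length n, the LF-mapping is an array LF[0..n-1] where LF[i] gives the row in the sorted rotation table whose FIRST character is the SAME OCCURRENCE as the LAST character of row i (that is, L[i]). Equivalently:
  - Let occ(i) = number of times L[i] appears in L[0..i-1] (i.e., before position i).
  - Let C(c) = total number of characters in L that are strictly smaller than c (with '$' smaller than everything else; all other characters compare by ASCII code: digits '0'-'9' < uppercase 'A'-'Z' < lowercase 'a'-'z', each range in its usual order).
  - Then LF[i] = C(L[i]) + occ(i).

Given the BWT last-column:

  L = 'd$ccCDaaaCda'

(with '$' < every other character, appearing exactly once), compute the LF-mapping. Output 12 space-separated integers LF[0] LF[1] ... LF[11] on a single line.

Char counts: '$':1, 'C':2, 'D':1, 'a':4, 'c':2, 'd':2
C (first-col start): C('$')=0, C('C')=1, C('D')=3, C('a')=4, C('c')=8, C('d')=10
L[0]='d': occ=0, LF[0]=C('d')+0=10+0=10
L[1]='$': occ=0, LF[1]=C('$')+0=0+0=0
L[2]='c': occ=0, LF[2]=C('c')+0=8+0=8
L[3]='c': occ=1, LF[3]=C('c')+1=8+1=9
L[4]='C': occ=0, LF[4]=C('C')+0=1+0=1
L[5]='D': occ=0, LF[5]=C('D')+0=3+0=3
L[6]='a': occ=0, LF[6]=C('a')+0=4+0=4
L[7]='a': occ=1, LF[7]=C('a')+1=4+1=5
L[8]='a': occ=2, LF[8]=C('a')+2=4+2=6
L[9]='C': occ=1, LF[9]=C('C')+1=1+1=2
L[10]='d': occ=1, LF[10]=C('d')+1=10+1=11
L[11]='a': occ=3, LF[11]=C('a')+3=4+3=7

Answer: 10 0 8 9 1 3 4 5 6 2 11 7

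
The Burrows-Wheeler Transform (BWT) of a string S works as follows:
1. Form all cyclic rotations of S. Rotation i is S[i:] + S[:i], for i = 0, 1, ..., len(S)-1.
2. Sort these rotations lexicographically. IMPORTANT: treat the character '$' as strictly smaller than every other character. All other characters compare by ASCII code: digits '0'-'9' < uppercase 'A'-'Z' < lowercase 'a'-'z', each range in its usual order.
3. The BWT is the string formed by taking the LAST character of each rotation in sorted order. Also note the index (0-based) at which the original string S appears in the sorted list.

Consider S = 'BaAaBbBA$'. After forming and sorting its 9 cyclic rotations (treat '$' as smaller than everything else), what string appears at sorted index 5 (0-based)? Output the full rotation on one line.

All 9 rotations (rotation i = S[i:]+S[:i]):
  rot[0] = BaAaBbBA$
  rot[1] = aAaBbBA$B
  rot[2] = AaBbBA$Ba
  rot[3] = aBbBA$BaA
  rot[4] = BbBA$BaAa
  rot[5] = bBA$BaAaB
  rot[6] = BA$BaAaBb
  rot[7] = A$BaAaBbB
  rot[8] = $BaAaBbBA
Sorted (with $ < everything):
  sorted[0] = $BaAaBbBA
  sorted[1] = A$BaAaBbB
  sorted[2] = AaBbBA$Ba
  sorted[3] = BA$BaAaBb
  sorted[4] = BaAaBbBA$
  sorted[5] = BbBA$BaAa
  sorted[6] = aAaBbBA$B
  sorted[7] = aBbBA$BaA
  sorted[8] = bBA$BaAaB
sorted[5] = BbBA$BaAa

Answer: BbBA$BaAa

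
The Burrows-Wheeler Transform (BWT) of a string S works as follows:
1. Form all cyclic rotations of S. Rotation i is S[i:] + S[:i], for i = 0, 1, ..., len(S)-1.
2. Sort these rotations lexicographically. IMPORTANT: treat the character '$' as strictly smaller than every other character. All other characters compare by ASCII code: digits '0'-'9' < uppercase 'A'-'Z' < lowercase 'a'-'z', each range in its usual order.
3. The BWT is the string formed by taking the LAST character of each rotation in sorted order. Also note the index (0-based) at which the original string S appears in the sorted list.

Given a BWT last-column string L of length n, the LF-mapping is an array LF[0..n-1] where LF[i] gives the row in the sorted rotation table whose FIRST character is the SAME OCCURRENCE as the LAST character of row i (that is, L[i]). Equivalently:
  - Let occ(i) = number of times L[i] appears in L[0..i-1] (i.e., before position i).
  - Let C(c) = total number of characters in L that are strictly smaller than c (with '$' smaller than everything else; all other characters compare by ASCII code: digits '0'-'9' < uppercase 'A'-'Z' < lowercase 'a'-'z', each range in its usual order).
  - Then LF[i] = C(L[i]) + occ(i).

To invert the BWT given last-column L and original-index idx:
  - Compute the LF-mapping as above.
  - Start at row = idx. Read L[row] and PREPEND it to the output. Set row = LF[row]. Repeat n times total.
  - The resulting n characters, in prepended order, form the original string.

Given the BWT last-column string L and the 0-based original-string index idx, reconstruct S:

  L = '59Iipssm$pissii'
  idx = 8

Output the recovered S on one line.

Answer: mississippiI95$

Derivation:
LF mapping: 1 2 3 4 9 11 12 8 0 10 5 13 14 6 7
Walk LF starting at row 8, prepending L[row]:
  step 1: row=8, L[8]='$', prepend. Next row=LF[8]=0
  step 2: row=0, L[0]='5', prepend. Next row=LF[0]=1
  step 3: row=1, L[1]='9', prepend. Next row=LF[1]=2
  step 4: row=2, L[2]='I', prepend. Next row=LF[2]=3
  step 5: row=3, L[3]='i', prepend. Next row=LF[3]=4
  step 6: row=4, L[4]='p', prepend. Next row=LF[4]=9
  step 7: row=9, L[9]='p', prepend. Next row=LF[9]=10
  step 8: row=10, L[10]='i', prepend. Next row=LF[10]=5
  step 9: row=5, L[5]='s', prepend. Next row=LF[5]=11
  step 10: row=11, L[11]='s', prepend. Next row=LF[11]=13
  step 11: row=13, L[13]='i', prepend. Next row=LF[13]=6
  step 12: row=6, L[6]='s', prepend. Next row=LF[6]=12
  step 13: row=12, L[12]='s', prepend. Next row=LF[12]=14
  step 14: row=14, L[14]='i', prepend. Next row=LF[14]=7
  step 15: row=7, L[7]='m', prepend. Next row=LF[7]=8
Reversed output: mississippiI95$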